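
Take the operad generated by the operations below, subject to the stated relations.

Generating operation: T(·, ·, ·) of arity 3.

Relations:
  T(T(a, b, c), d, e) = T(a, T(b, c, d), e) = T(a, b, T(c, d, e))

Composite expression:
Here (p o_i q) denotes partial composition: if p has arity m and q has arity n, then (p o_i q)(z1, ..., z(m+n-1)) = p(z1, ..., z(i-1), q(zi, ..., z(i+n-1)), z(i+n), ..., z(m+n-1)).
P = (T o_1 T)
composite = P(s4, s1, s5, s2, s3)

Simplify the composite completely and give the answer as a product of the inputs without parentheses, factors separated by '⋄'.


s4 ⋄ s1 ⋄ s5 ⋄ s2 ⋄ s3

Every regrouping of T is equal, so read the s-inputs in written order.
T(s4, s1, s5) unparenthesizes to s4 ⋄ s1 ⋄ s5
T(T(s4, s1, s5), s2, s3) unparenthesizes to s4 ⋄ s1 ⋄ s5 ⋄ s2 ⋄ s3


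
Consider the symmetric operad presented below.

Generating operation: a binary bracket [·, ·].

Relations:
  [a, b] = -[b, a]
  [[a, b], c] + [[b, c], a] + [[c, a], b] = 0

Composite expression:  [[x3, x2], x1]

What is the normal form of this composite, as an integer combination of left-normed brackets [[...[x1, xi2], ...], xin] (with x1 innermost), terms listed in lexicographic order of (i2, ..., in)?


[[x1, x2], x3] - [[x1, x3], x2]

Left-normed coefficients sit on the x1-initial expansion words.
Composite bracket: [[x3, x2], x1]
The bracket unfolds into 4 signed words via [a, b] = ab - ba (2^2 = 4).
Collect the words opening with x1:
  x1x2x3 (sign +1) contributes +[[x1, x2], x3]
  x1x3x2 (sign -1) contributes -[[x1, x3], x2]


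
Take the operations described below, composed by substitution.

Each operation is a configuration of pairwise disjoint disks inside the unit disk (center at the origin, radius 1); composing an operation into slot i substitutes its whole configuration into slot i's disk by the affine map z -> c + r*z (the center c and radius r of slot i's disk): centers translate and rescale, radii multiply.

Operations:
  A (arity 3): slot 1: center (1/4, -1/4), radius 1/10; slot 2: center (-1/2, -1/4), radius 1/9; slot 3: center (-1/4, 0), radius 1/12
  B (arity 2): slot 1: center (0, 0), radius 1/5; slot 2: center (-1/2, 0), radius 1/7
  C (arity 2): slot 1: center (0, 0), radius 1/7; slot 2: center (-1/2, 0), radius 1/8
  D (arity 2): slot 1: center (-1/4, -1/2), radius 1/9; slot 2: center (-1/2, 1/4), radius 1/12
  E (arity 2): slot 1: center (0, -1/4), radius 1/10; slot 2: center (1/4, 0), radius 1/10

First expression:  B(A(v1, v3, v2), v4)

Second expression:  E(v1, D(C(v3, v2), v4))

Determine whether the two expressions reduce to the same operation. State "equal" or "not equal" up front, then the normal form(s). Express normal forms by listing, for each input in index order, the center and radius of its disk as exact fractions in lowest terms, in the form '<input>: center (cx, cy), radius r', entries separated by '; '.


Reducing the first expression gives v1: center (1/20, -1/20), radius 1/50; v2: center (-1/20, 0), radius 1/60; v3: center (-1/10, -1/20), radius 1/45; v4: center (-1/2, 0), radius 1/7
Reducing the second expression gives v1: center (0, -1/4), radius 1/10; v2: center (79/360, -1/20), radius 1/720; v3: center (9/40, -1/20), radius 1/630; v4: center (1/5, 1/40), radius 1/120
The forms do not match — not equal.

not equal — first v1: center (1/20, -1/20), radius 1/50; v2: center (-1/20, 0), radius 1/60; v3: center (-1/10, -1/20), radius 1/45; v4: center (-1/2, 0), radius 1/7, second v1: center (0, -1/4), radius 1/10; v2: center (79/360, -1/20), radius 1/720; v3: center (9/40, -1/20), radius 1/630; v4: center (1/5, 1/40), radius 1/120


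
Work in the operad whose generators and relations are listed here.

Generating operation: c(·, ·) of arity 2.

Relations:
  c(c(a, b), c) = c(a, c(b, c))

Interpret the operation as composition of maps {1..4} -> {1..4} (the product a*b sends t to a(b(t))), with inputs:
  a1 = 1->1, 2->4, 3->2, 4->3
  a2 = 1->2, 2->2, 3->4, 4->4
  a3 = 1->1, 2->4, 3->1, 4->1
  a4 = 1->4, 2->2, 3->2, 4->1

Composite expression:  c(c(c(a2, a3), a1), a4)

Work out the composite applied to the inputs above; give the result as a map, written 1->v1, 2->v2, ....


1->2, 2->2, 3->2, 4->2

c(a2, a3) = 1->2, 2->4, 3->2, 4->2
c(c(a2, a3), a1) = 1->2, 2->2, 3->4, 4->2
c(c(c(a2, a3), a1), a4) = 1->2, 2->2, 3->2, 4->2


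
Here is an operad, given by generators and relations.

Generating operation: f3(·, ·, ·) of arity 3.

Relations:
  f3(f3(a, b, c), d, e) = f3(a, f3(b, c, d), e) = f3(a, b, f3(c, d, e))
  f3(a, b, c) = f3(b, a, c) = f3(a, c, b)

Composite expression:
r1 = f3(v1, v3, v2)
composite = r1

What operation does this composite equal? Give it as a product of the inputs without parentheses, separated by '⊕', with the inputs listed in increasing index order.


v1 ⊕ v2 ⊕ v3

With f3 associative and commutative, the v-input set is all that matters.
f3(v1, v3, v2) spells out as v1 ⊕ v3 ⊕ v2
putting the inputs in ascending order: v1 ⊕ v2 ⊕ v3


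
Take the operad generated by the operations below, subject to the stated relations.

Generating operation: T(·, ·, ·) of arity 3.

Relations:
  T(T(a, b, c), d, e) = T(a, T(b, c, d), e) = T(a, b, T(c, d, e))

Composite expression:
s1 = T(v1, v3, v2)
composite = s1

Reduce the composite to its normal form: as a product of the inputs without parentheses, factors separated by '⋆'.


v1 ⋆ v3 ⋆ v2


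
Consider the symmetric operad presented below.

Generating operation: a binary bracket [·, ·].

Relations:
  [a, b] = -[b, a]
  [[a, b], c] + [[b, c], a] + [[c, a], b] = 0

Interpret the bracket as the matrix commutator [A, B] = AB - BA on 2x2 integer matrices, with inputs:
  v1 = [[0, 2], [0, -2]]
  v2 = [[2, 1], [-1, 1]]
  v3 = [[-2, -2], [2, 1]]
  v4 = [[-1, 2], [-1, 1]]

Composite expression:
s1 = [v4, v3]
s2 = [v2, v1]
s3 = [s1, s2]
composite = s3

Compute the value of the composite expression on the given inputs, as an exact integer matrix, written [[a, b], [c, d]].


[[-20, -40], [36, 20]]

[v4, v3] = [[2, 10], [7, -2]]
[v2, v1] = [[2, 0], [-2, -2]]
[[v4, v3], [v2, v1]] = [[-20, -40], [36, 20]]


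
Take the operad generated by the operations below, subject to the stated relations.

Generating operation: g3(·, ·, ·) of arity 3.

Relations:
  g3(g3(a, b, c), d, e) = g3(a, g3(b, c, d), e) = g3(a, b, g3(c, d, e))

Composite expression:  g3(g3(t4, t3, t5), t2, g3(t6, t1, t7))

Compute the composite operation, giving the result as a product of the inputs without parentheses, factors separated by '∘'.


The g3-tree's shape is irrelevant; the t-reading-order decides.
g3(t4, t3, t5) spells out as t4 ∘ t3 ∘ t5
g3(t6, t1, t7) spells out as t6 ∘ t1 ∘ t7
g3(g3(t4, t3, t5), t2, g3(t6, t1, t7)) spells out as t4 ∘ t3 ∘ t5 ∘ t2 ∘ t6 ∘ t1 ∘ t7

t4 ∘ t3 ∘ t5 ∘ t2 ∘ t6 ∘ t1 ∘ t7


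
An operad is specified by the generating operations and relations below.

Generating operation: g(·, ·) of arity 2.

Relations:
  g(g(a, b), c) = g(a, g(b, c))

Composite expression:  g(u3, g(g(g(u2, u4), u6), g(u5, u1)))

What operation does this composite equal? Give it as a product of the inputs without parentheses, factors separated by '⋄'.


u3 ⋄ u2 ⋄ u4 ⋄ u6 ⋄ u5 ⋄ u1

Under associativity of g, the answer is the u's in reading order.
g(u2, u4) flattens to u2 ⋄ u4
g(g(u2, u4), u6) flattens to u2 ⋄ u4 ⋄ u6
g(u5, u1) flattens to u5 ⋄ u1
g(g(g(u2, u4), u6), g(u5, u1)) flattens to u2 ⋄ u4 ⋄ u6 ⋄ u5 ⋄ u1
g(u3, g(g(g(u2, u4), u6), g(u5, u1))) flattens to u3 ⋄ u2 ⋄ u4 ⋄ u6 ⋄ u5 ⋄ u1


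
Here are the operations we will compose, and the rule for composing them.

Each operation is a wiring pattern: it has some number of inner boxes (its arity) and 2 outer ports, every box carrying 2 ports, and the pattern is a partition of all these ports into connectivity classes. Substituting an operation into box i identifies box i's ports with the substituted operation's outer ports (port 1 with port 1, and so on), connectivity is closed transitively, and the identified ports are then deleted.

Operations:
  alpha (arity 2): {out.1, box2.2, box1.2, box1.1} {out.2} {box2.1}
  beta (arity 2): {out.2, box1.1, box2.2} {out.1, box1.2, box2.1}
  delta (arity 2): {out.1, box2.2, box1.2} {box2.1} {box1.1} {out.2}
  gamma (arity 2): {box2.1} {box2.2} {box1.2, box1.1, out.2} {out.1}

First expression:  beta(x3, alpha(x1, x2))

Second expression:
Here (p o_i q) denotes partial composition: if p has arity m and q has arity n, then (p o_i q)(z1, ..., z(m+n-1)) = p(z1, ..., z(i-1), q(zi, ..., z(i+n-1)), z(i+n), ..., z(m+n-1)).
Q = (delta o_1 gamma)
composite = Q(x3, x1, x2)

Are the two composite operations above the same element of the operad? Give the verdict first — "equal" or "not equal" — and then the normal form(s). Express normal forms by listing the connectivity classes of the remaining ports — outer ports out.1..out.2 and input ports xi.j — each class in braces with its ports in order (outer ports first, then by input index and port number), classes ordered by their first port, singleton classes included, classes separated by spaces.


The first expression, normalized: {out.1, x1.1, x1.2, x2.2, x3.2} {out.2, x3.1} {x2.1}
The second expression, normalized: {out.1, x2.2, x3.1, x3.2} {out.2} {x1.1} {x1.2} {x2.1}
The normal forms differ: not equal.

not equal; the first gives {out.1, x1.1, x1.2, x2.2, x3.2} {out.2, x3.1} {x2.1} and the second {out.1, x2.2, x3.1, x3.2} {out.2} {x1.1} {x1.2} {x2.1}


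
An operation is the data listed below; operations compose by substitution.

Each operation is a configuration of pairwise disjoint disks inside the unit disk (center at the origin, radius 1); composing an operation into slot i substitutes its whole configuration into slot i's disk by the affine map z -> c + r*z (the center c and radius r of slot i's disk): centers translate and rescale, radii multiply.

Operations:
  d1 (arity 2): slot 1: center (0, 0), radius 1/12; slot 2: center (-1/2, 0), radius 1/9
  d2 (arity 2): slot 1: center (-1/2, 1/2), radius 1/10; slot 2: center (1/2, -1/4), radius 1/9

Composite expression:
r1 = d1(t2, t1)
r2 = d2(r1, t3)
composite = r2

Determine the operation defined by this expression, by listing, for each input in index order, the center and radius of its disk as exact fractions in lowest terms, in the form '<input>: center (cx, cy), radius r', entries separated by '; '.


t1: center (-11/20, 1/2), radius 1/90; t2: center (-1/2, 1/2), radius 1/120; t3: center (1/2, -1/4), radius 1/9

Follow each t-input down from d2: c' goes to c + r*c', radius to r*r'.
input t2: composing its 2 substitution steps yields center (-1/2, 1/2), radius 1/120
input t1: composing its 2 substitution steps yields center (-11/20, 1/2), radius 1/90
input t3: composing its 1 substitution step yields center (1/2, -1/4), radius 1/9


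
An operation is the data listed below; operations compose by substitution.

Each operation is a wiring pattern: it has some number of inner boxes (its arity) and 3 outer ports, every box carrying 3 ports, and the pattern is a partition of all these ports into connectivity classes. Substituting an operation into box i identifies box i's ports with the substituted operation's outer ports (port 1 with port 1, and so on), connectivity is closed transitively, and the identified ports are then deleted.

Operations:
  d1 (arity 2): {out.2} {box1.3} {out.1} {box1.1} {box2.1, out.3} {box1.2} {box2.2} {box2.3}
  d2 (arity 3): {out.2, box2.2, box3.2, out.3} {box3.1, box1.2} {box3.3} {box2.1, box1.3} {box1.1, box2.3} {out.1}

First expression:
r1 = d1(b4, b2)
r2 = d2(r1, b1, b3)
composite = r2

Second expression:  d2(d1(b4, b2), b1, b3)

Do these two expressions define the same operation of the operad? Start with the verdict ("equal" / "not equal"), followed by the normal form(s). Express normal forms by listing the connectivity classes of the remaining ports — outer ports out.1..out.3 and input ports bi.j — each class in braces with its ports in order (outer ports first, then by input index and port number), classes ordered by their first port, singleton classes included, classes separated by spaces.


equal; both compose to {out.1} {out.2, out.3, b1.2, b3.2} {b1.1, b2.1} {b1.3} {b2.2} {b2.3} {b3.1} {b3.3} {b4.1} {b4.2} {b4.3}

Normal form of the first expression: {out.1} {out.2, out.3, b1.2, b3.2} {b1.1, b2.1} {b1.3} {b2.2} {b2.3} {b3.1} {b3.3} {b4.1} {b4.2} {b4.3}
Normal form of the second expression: {out.1} {out.2, out.3, b1.2, b3.2} {b1.1, b2.1} {b1.3} {b2.2} {b2.3} {b3.1} {b3.3} {b4.1} {b4.2} {b4.3}
The normal forms match — equal.


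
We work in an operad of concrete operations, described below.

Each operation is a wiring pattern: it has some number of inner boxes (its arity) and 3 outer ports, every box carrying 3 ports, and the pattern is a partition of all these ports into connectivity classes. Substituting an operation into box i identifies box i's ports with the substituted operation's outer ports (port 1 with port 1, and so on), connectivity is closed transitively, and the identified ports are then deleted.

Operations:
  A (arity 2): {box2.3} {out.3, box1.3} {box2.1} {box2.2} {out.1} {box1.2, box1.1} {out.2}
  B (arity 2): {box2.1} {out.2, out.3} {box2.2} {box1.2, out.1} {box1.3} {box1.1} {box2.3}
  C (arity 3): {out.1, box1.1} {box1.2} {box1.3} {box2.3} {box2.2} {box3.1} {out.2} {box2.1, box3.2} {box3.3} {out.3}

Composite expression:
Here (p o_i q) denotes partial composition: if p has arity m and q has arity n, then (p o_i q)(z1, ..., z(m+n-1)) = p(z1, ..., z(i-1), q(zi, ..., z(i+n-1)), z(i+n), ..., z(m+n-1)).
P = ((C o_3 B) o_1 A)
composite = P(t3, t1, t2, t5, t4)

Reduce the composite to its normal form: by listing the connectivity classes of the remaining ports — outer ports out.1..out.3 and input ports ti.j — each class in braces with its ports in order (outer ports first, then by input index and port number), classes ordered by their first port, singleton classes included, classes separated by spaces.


{out.1} {out.2} {out.3} {t1.1} {t1.2} {t1.3} {t2.1} {t2.2} {t2.3} {t3.1, t3.2} {t3.3} {t4.1} {t4.2} {t4.3} {t5.1} {t5.2} {t5.3}


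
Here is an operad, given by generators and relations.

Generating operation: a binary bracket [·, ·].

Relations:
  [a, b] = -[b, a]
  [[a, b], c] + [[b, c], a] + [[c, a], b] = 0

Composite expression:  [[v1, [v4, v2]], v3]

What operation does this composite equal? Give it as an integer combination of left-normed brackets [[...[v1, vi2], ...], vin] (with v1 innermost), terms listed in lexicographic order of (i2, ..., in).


-[[[v1, v2], v4], v3] + [[[v1, v4], v2], v3]

Left-normed coefficients sit on the v1-initial expansion words.
Composite bracket: [[v1, [v4, v2]], v3]
Expanding via [a, b] = ab - ba: 8 signed words (2^3 = 8).
Keep just the words that open with v1:
  word v1v2v4v3 has sign -1, contributing -[[[v1, v2], v4], v3]
  word v1v4v2v3 has sign +1, contributing +[[[v1, v4], v2], v3]


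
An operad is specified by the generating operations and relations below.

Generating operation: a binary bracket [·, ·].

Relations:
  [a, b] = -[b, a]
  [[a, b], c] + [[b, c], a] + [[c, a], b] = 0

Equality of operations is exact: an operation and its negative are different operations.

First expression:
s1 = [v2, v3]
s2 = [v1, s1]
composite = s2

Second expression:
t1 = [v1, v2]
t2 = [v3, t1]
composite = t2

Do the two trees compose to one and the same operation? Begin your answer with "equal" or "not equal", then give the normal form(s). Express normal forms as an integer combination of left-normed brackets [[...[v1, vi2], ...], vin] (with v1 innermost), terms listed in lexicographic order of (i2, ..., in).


Normal form of the first expression: [[v1, v2], v3] - [[v1, v3], v2]
Normal form of the second expression: -[[v1, v2], v3]
They disagree, so not equal.

not equal; first: [[v1, v2], v3] - [[v1, v3], v2]; second: -[[v1, v2], v3]


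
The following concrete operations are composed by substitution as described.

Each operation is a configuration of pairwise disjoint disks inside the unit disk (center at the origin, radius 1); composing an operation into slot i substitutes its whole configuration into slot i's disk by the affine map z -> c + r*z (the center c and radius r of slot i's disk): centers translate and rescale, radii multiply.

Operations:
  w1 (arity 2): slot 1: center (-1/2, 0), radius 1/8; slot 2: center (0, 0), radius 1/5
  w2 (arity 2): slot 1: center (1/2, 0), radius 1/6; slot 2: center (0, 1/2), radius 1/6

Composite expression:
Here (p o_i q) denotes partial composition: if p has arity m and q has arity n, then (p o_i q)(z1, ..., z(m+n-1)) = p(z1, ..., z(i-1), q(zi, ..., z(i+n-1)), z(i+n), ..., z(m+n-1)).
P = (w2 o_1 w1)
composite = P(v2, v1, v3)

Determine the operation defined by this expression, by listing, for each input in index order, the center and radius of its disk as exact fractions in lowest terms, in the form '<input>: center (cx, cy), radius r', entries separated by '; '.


v1: center (1/2, 0), radius 1/30; v2: center (5/12, 0), radius 1/48; v3: center (0, 1/2), radius 1/6

Follow each v-input down from w2: c' goes to c + r*c', radius to r*r'.
tracing v2 down its 2-map path: center (5/12, 0), radius 1/48
tracing v1 down its 2-map path: center (1/2, 0), radius 1/30
tracing v3 down its 1-map path: center (0, 1/2), radius 1/6


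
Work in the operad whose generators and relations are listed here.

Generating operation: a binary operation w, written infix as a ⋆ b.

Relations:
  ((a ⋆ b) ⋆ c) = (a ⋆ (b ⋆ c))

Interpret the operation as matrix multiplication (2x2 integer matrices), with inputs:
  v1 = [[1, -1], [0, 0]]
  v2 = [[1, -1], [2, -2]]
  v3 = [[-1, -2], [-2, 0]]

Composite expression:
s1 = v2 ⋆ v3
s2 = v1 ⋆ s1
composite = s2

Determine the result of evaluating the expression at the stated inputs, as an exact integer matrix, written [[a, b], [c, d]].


[[-1, 2], [0, 0]]

(v2 ⋆ v3) = [[1, -2], [2, -4]]
(v1 ⋆ (v2 ⋆ v3)) = [[-1, 2], [0, 0]]


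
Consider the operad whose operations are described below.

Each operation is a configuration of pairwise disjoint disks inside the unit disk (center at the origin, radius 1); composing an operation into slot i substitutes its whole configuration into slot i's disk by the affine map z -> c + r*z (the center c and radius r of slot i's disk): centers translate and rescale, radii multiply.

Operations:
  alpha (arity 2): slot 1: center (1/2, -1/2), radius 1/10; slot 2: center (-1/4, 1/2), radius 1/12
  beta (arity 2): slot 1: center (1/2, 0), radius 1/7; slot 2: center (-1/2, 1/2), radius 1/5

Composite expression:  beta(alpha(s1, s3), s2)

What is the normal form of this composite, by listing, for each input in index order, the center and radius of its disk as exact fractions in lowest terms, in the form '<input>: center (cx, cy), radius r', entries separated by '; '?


s1: center (4/7, -1/14), radius 1/70; s2: center (-1/2, 1/2), radius 1/5; s3: center (13/28, 1/14), radius 1/84

Below beta, radii multiply path by path; the s-disk centers shift.
input s1: composing its 2 substitution steps yields center (4/7, -1/14), radius 1/70
input s3: composing its 2 substitution steps yields center (13/28, 1/14), radius 1/84
input s2: composing its 1 substitution step yields center (-1/2, 1/2), radius 1/5


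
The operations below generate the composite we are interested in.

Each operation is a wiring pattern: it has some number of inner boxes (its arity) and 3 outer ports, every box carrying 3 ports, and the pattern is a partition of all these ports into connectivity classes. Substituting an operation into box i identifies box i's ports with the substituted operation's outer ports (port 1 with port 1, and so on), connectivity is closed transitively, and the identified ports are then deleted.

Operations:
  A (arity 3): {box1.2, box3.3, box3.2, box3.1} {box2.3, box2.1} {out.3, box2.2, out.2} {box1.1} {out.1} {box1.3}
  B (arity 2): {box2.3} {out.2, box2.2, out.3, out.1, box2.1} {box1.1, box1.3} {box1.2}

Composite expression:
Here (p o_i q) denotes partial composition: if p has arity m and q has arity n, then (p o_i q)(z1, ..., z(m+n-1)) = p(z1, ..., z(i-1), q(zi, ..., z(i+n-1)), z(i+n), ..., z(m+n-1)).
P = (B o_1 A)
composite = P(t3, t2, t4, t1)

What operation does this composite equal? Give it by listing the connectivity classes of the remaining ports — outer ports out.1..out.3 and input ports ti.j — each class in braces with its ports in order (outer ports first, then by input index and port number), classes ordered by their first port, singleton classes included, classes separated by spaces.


{out.1, out.2, out.3, t1.1, t1.2} {t1.3} {t2.1, t2.3} {t2.2} {t3.1} {t3.2, t4.1, t4.2, t4.3} {t3.3}


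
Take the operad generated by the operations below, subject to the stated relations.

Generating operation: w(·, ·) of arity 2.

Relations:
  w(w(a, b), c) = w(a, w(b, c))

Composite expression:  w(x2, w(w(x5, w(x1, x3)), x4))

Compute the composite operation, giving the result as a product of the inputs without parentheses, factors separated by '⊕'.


x2 ⊕ x5 ⊕ x1 ⊕ x3 ⊕ x4

Associativity of w dissolves the nesting; only the x-input order survives.
w(x1, x3) spells out as x1 ⊕ x3
w(x5, w(x1, x3)) spells out as x5 ⊕ x1 ⊕ x3
w(w(x5, w(x1, x3)), x4) spells out as x5 ⊕ x1 ⊕ x3 ⊕ x4
w(x2, w(w(x5, w(x1, x3)), x4)) spells out as x2 ⊕ x5 ⊕ x1 ⊕ x3 ⊕ x4


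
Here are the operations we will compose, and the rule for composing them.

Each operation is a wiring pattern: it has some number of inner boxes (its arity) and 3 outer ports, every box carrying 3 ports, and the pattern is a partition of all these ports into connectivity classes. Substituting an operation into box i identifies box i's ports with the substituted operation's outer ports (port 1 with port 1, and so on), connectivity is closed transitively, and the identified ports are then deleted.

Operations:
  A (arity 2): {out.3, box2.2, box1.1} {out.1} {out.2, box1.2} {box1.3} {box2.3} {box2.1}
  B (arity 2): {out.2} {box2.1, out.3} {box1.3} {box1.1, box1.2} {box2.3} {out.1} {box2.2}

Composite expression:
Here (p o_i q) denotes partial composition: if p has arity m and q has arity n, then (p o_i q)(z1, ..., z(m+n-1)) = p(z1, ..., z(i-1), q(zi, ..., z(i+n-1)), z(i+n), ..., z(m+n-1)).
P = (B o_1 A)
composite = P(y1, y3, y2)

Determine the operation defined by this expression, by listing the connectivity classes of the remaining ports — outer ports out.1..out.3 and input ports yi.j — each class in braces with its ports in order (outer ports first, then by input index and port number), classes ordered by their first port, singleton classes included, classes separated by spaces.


{out.1} {out.2} {out.3, y2.1} {y1.1, y3.2} {y1.2} {y1.3} {y2.2} {y2.3} {y3.1} {y3.3}

Treat the ports identified at B as solder joints: merge, then drop.
composing A on (y1, y3), with out.j its own outer ports: {out.1} {out.2, y1.2} {out.3, y1.1, y3.2} {y1.3} {y3.1} {y3.3}
composing B on (y1, y3, y2), with out.j its own outer ports: {out.1} {out.2} {out.3, y2.1} {y1.1, y3.2} {y1.2} {y1.3} {y2.2} {y2.3} {y3.1} {y3.3}


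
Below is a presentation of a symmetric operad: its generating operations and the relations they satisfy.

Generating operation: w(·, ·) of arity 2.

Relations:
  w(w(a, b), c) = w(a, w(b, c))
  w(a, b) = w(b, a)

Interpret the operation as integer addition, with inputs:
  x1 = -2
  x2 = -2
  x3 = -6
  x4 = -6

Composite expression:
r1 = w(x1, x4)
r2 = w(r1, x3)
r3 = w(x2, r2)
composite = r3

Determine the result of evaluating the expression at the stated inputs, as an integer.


w(x1, x4) = -8
w(w(x1, x4), x3) = -14
w(x2, w(w(x1, x4), x3)) = -16

-16


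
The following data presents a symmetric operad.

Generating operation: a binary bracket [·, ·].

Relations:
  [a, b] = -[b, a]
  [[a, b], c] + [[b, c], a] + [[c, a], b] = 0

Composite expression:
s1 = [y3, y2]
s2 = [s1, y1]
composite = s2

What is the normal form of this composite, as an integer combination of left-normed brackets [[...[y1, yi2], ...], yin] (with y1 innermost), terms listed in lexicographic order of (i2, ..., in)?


A multilinear Lie element is pinned by y1-initial words (y1 innermost).
Composite bracket: [[y3, y2], y1]
Full expansion: 4 signed words from ab - ba (2^2 = 4).
Words beginning with y1 determine it all:
  sign of y1y2y3 is +1, so it contributes +[[y1, y2], y3]
  sign of y1y3y2 is -1, so it contributes -[[y1, y3], y2]

[[y1, y2], y3] - [[y1, y3], y2]


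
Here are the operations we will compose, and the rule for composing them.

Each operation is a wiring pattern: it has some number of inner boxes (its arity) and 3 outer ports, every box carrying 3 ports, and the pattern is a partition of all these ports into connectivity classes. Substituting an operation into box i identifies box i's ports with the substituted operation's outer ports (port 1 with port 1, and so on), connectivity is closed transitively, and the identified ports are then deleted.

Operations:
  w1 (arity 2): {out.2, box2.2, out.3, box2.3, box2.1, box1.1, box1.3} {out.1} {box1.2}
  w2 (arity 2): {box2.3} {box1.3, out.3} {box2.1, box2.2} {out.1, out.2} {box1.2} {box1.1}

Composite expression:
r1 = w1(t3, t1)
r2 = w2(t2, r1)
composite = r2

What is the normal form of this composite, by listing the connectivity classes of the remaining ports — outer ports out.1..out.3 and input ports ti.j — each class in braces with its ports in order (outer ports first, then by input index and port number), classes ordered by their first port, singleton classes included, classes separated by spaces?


{out.1, out.2} {out.3, t2.3} {t1.1, t1.2, t1.3, t3.1, t3.3} {t2.1} {t2.2} {t3.2}


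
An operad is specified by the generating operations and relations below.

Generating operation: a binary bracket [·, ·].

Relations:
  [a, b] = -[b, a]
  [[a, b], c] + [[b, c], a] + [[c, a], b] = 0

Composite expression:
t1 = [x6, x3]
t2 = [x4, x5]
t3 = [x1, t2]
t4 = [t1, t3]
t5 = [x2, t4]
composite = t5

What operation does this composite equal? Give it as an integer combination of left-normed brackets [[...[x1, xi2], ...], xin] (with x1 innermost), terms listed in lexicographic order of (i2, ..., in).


-[[[[[x1, x4], x5], x3], x6], x2] + [[[[[x1, x4], x5], x6], x3], x2] + [[[[[x1, x5], x4], x3], x6], x2] - [[[[[x1, x5], x4], x6], x3], x2]


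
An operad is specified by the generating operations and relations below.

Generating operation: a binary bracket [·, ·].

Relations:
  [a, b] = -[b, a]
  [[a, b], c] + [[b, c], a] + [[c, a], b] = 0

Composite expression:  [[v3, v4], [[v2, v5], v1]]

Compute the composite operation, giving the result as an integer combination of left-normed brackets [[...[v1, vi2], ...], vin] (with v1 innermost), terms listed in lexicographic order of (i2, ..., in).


[[[[v1, v2], v5], v3], v4] - [[[[v1, v2], v5], v4], v3] - [[[[v1, v5], v2], v3], v4] + [[[[v1, v5], v2], v4], v3]

Expand each bracket as ab - ba; the v1-initial words give the coefficients.
Composite bracket: [[v3, v4], [[v2, v5], v1]]
Under [a, b] = ab - ba we get 16 signed associative words (2^4 = 16).
Only words starting with v1 matter:
  word v1v2v5v3v4 has sign +1, contributing +[[[[v1, v2], v5], v3], v4]
  word v1v2v5v4v3 has sign -1, contributing -[[[[v1, v2], v5], v4], v3]
  word v1v5v2v3v4 has sign -1, contributing -[[[[v1, v5], v2], v3], v4]
  word v1v5v2v4v3 has sign +1, contributing +[[[[v1, v5], v2], v4], v3]


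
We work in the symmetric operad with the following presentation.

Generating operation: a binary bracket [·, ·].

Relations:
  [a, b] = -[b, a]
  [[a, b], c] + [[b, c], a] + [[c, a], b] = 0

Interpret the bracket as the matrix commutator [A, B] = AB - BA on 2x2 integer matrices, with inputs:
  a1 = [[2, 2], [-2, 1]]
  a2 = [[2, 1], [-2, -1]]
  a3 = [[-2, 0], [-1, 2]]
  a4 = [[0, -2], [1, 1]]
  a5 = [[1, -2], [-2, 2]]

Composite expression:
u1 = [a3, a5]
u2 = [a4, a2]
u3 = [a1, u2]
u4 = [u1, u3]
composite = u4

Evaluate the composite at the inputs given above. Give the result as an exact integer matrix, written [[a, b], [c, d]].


[[-153, -164], [-220, 153]]

[a3, a5] = [[-2, 8], [-7, 2]]
[a4, a2] = [[3, 5], [1, -3]]
[a1, [a4, a2]] = [[12, -7], [-13, -12]]
[[a3, a5], [a1, [a4, a2]]] = [[-153, -164], [-220, 153]]


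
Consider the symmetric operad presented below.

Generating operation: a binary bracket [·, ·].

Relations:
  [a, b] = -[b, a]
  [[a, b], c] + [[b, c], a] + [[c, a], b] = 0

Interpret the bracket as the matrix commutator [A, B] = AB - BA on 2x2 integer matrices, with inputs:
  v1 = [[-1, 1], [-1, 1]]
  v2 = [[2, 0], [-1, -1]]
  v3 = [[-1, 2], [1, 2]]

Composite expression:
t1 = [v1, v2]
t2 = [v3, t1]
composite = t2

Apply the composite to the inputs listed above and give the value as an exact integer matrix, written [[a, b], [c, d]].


[[-7, 13], [-17, 7]]


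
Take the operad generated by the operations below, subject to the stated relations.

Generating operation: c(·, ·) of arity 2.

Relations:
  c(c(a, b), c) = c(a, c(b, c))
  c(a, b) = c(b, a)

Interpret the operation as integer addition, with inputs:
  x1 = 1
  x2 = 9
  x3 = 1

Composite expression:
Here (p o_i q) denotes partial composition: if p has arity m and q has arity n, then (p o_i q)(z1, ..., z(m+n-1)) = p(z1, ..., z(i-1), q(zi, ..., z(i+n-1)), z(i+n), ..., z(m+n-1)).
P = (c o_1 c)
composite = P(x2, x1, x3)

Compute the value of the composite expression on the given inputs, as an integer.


11

c(x2, x1) = 10
c(c(x2, x1), x3) = 11


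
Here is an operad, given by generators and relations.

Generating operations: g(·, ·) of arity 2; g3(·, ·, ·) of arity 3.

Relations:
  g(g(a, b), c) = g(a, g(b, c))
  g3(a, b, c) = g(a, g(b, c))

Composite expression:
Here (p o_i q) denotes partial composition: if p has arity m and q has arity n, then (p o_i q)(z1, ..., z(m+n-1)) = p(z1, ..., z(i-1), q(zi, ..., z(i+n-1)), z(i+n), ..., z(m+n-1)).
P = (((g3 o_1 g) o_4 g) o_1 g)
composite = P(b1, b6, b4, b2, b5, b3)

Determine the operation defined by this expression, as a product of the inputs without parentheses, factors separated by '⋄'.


The g3-tree's shape is irrelevant; the b-reading-order decides.
g(b1, b6) reduces to b1 ⋄ b6
g(g(b1, b6), b4) reduces to b1 ⋄ b6 ⋄ b4
g(b5, b3) reduces to b5 ⋄ b3
g3(g(g(b1, b6), b4), b2, g(b5, b3)) reduces to b1 ⋄ b6 ⋄ b4 ⋄ b2 ⋄ b5 ⋄ b3

b1 ⋄ b6 ⋄ b4 ⋄ b2 ⋄ b5 ⋄ b3


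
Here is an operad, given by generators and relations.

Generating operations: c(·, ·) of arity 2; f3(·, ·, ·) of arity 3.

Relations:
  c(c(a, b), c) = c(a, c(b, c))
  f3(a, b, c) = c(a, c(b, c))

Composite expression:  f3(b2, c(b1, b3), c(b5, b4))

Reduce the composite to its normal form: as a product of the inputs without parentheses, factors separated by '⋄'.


Associativity of f3 dissolves the nesting; only the b-input order survives.
c(b1, b3) flattens to b1 ⋄ b3
c(b5, b4) flattens to b5 ⋄ b4
f3(b2, c(b1, b3), c(b5, b4)) flattens to b2 ⋄ b1 ⋄ b3 ⋄ b5 ⋄ b4

b2 ⋄ b1 ⋄ b3 ⋄ b5 ⋄ b4


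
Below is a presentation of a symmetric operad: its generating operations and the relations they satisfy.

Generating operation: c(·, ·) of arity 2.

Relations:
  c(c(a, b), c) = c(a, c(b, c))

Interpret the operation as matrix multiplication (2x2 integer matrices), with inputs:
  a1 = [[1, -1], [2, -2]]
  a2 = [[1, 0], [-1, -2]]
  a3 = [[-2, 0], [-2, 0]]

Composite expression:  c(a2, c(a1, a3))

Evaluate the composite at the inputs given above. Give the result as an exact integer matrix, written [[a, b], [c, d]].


[[0, 0], [0, 0]]

c(a1, a3) = [[0, 0], [0, 0]]
c(a2, c(a1, a3)) = [[0, 0], [0, 0]]


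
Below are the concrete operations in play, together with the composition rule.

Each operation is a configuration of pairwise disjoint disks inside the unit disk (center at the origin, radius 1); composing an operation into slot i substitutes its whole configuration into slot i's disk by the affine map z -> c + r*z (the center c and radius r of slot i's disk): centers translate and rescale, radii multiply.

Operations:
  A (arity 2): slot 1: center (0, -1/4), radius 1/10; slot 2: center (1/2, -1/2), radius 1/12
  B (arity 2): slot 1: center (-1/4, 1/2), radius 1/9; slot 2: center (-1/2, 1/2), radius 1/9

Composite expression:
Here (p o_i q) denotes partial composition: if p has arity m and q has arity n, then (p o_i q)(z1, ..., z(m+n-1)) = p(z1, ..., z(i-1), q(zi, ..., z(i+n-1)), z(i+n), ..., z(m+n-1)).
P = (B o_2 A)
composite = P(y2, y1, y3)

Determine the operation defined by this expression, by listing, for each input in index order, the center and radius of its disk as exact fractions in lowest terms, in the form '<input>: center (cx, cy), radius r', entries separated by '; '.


y1: center (-1/2, 17/36), radius 1/90; y2: center (-1/4, 1/2), radius 1/9; y3: center (-4/9, 4/9), radius 1/108

Below B, radii multiply path by path; the y-disk centers shift.
for y2, the 1-step affine chain lands on center (-1/4, 1/2), radius 1/9
for y1, the 2-step affine chain lands on center (-1/2, 17/36), radius 1/90
for y3, the 2-step affine chain lands on center (-4/9, 4/9), radius 1/108


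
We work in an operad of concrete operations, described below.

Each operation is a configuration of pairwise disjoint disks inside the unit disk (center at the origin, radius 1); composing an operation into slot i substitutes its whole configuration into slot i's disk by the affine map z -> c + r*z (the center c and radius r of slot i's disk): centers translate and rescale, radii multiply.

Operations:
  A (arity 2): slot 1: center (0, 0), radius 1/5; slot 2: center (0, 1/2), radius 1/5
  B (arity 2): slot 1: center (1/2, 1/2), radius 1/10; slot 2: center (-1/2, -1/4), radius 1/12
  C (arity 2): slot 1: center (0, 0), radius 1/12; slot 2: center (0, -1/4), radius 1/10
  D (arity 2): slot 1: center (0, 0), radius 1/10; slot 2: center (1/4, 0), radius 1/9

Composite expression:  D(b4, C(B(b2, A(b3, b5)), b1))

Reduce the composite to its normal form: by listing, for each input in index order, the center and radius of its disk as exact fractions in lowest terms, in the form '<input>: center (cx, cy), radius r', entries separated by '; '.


b1: center (1/4, -1/36), radius 1/90; b2: center (55/216, 1/216), radius 1/1080; b3: center (53/216, -1/432), radius 1/6480; b4: center (0, 0), radius 1/10; b5: center (53/216, -5/2592), radius 1/6480

Nesting under D composes maps z -> c + r*z down each b-path.
for b4, the 1-step affine chain lands on center (0, 0), radius 1/10
for b2, the 3-step affine chain lands on center (55/216, 1/216), radius 1/1080
for b3, the 4-step affine chain lands on center (53/216, -1/432), radius 1/6480
for b5, the 4-step affine chain lands on center (53/216, -5/2592), radius 1/6480
for b1, the 2-step affine chain lands on center (1/4, -1/36), radius 1/90


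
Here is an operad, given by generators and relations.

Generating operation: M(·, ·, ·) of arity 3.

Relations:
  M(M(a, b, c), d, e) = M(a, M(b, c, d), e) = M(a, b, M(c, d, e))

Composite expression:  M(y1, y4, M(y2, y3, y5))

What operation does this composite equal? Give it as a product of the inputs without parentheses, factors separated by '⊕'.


Key point: M is associative — brackets drop, the y-order remains.
M(y2, y3, y5) spells out as y2 ⊕ y3 ⊕ y5
M(y1, y4, M(y2, y3, y5)) spells out as y1 ⊕ y4 ⊕ y2 ⊕ y3 ⊕ y5

y1 ⊕ y4 ⊕ y2 ⊕ y3 ⊕ y5


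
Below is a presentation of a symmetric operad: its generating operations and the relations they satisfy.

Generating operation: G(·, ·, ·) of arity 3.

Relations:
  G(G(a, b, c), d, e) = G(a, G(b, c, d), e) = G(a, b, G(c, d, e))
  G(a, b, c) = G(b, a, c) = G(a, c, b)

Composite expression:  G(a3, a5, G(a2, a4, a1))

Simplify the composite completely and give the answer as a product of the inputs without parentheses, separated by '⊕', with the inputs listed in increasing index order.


a1 ⊕ a2 ⊕ a3 ⊕ a4 ⊕ a5


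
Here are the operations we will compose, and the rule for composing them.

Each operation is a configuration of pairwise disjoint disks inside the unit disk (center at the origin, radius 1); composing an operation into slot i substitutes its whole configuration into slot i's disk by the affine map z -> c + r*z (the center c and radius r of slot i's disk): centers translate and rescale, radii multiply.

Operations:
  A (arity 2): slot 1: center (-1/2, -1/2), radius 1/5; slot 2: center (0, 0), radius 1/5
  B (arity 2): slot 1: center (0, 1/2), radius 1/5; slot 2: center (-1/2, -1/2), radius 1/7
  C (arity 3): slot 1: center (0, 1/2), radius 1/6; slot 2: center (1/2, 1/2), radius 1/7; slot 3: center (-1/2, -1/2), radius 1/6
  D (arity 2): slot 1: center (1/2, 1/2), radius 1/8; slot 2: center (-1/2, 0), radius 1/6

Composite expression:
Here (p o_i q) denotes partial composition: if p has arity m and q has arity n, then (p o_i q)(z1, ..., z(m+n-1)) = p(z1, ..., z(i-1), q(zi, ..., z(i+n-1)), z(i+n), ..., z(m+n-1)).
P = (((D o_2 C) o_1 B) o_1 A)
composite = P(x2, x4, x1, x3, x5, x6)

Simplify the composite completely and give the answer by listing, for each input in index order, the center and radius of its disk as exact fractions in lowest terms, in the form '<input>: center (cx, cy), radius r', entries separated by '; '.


Below D, radii multiply path by path; the x-disk centers shift.
input x2: applying the 3 nested substitutions gives center (39/80, 11/20), radius 1/200
input x4: applying the 3 nested substitutions gives center (1/2, 9/16), radius 1/200
input x1: applying the 2 nested substitutions gives center (7/16, 7/16), radius 1/56
input x3: applying the 2 nested substitutions gives center (-1/2, 1/12), radius 1/36
input x5: applying the 2 nested substitutions gives center (-5/12, 1/12), radius 1/42
input x6: applying the 2 nested substitutions gives center (-7/12, -1/12), radius 1/36

x1: center (7/16, 7/16), radius 1/56; x2: center (39/80, 11/20), radius 1/200; x3: center (-1/2, 1/12), radius 1/36; x4: center (1/2, 9/16), radius 1/200; x5: center (-5/12, 1/12), radius 1/42; x6: center (-7/12, -1/12), radius 1/36


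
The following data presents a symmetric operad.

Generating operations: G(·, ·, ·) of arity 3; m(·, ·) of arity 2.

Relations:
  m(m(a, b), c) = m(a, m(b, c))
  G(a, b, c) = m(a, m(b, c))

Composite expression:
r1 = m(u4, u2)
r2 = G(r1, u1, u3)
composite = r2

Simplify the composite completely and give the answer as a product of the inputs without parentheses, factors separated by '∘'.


The G-tree's shape is irrelevant; the u-reading-order decides.
m(u4, u2) reduces to u4 ∘ u2
G(m(u4, u2), u1, u3) reduces to u4 ∘ u2 ∘ u1 ∘ u3

u4 ∘ u2 ∘ u1 ∘ u3


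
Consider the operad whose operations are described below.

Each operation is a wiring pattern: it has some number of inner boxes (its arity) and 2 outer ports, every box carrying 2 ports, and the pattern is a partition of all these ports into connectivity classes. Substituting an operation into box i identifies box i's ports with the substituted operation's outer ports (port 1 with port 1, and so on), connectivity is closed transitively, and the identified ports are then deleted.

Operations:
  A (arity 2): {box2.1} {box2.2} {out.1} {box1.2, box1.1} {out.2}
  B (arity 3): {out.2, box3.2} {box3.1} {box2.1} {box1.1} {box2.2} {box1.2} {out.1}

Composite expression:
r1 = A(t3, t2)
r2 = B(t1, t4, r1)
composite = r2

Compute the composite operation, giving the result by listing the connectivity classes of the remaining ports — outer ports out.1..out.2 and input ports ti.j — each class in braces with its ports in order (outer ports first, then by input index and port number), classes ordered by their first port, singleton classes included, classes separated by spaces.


{out.1} {out.2} {t1.1} {t1.2} {t2.1} {t2.2} {t3.1, t3.2} {t4.1} {t4.2}

Connectivity passes through glued B-boundaries; trace each wire chain.
the subtree at A composes to {out.1} {out.2} {t2.1} {t2.2} {t3.1, t3.2} on (t3, t2); out.j = own outer ports
the subtree at B composes to {out.1} {out.2} {t1.1} {t1.2} {t2.1} {t2.2} {t3.1, t3.2} {t4.1} {t4.2} on (t1, t4, t3, t2); out.j = own outer ports


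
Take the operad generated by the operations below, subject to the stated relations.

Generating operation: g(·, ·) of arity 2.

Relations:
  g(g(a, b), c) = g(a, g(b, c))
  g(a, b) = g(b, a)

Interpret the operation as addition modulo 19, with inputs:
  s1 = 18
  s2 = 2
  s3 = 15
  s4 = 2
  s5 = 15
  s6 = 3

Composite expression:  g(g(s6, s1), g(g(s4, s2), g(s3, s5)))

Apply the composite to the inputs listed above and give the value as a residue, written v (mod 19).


17 (mod 19)

g(s6, s1) = 2
g(s4, s2) = 4
g(s3, s5) = 11
g(g(s4, s2), g(s3, s5)) = 15
g(g(s6, s1), g(g(s4, s2), g(s3, s5))) = 17
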